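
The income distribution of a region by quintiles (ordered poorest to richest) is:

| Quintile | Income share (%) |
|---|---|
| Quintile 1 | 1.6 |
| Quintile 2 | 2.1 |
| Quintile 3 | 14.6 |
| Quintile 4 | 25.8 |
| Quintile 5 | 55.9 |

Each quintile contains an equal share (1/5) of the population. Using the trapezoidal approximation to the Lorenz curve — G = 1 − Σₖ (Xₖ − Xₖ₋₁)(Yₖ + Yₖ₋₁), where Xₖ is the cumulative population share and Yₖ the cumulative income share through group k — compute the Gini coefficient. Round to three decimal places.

Cumulative income shares Yₖ: 0.0160, 0.0370, 0.1830, 0.4410, 1.0000
Σ (Xₖ−Xₖ₋₁)(Yₖ+Yₖ₋₁) = (1/5)(0.0160+0.0000) + (1/5)(0.0370+0.0160) + (1/5)(0.1830+0.0370) + (1/5)(0.4410+0.1830) + (1/5)(1.0000+0.4410)
  = 0.0032 + 0.0106 + 0.0440 + 0.1248 + 0.2882 = 0.4708
G = 1 − 0.4708 = 0.5292

0.529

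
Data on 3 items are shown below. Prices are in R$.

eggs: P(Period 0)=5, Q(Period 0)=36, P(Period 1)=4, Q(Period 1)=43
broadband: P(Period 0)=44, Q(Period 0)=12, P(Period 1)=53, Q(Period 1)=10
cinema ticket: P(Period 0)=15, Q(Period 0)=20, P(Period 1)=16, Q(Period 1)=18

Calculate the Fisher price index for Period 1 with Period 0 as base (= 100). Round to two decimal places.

108.07

Laspeyres component (base-period weights):
ΣP(Period 1)Q(Period 0) = 4×36 + 53×12 + 16×20 = 144 + 636 + 320 = 1100
ΣP(Period 0)Q(Period 0) = 5×36 + 44×12 + 15×20 = 180 + 528 + 300 = 1008
L = 1100 / 1008 × 100 = 109.1270
Paasche component (current-period weights):
ΣP(Period 1)Q(Period 1) = 4×43 + 53×10 + 16×18 = 172 + 530 + 288 = 990
ΣP(Period 0)Q(Period 1) = 5×43 + 44×10 + 15×18 = 215 + 440 + 270 = 925
P = 990 / 925 × 100 = 107.0270
Fisher = √(L × P) = √(109.1270 × 107.0270) = 108.0719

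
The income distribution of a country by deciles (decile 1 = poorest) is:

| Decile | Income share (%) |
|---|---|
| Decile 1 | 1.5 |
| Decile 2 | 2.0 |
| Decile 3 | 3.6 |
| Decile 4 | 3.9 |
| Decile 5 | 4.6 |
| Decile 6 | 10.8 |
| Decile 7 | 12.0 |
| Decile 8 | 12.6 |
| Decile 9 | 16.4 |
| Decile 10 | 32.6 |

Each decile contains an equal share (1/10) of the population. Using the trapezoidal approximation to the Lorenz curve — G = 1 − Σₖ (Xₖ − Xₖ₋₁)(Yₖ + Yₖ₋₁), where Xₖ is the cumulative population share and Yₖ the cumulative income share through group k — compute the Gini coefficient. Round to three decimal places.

0.456

Cumulative income shares Yₖ: 0.0150, 0.0350, 0.0710, 0.1100, 0.1560, 0.2640, 0.3840, 0.5100, 0.6740, 1.0000
Σ (Xₖ−Xₖ₋₁)(Yₖ+Yₖ₋₁) = (1/10)(0.0150+0.0000) + (1/10)(0.0350+0.0150) + (1/10)(0.0710+0.0350) + (1/10)(0.1100+0.0710) + (1/10)(0.1560+0.1100) + (1/10)(0.2640+0.1560) + (1/10)(0.3840+0.2640) + (1/10)(0.5100+0.3840) + (1/10)(0.6740+0.5100) + (1/10)(1.0000+0.6740)
  = 0.0015 + 0.0050 + 0.0106 + 0.0181 + 0.0266 + 0.0420 + 0.0648 + 0.0894 + 0.1184 + 0.1674 = 0.5438
G = 1 − 0.5438 = 0.4562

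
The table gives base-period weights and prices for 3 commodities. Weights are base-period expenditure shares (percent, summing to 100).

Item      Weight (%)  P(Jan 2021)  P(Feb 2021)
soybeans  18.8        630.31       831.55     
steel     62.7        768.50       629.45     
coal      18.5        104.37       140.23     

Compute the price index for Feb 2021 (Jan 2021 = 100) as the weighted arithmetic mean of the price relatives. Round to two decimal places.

soybeans: 18.8 × (831.55/630.31) = 18.8 × 1.319271 = 24.8023
steel: 62.7 × (629.45/768.50) = 62.7 × 0.819063 = 51.3553
coal: 18.5 × (140.23/104.37) = 18.5 × 1.343585 = 24.8563
Index = Σ wᵢ·(p₁ᵢ/p₀ᵢ) = 24.8023 + 51.3553 + 24.8563 = 101.0139

101.01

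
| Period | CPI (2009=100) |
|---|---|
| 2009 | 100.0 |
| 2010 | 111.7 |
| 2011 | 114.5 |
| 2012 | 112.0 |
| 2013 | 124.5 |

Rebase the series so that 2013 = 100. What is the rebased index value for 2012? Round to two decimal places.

Rebased(2012) = 112.0 / 124.5 × 100 = 89.9598

89.96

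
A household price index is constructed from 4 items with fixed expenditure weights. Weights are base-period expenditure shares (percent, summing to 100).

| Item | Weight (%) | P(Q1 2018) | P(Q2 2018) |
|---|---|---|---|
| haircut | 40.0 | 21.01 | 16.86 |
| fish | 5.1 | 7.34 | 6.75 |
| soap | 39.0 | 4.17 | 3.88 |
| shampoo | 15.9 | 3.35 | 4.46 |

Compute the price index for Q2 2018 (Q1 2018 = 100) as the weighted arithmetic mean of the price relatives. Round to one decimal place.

haircut: 40.0 × (16.86/21.01) = 40.0 × 0.802475 = 32.0990
fish: 5.1 × (6.75/7.34) = 5.1 × 0.919619 = 4.6901
soap: 39.0 × (3.88/4.17) = 39.0 × 0.930456 = 36.2878
shampoo: 15.9 × (4.46/3.35) = 15.9 × 1.331343 = 21.1684
Index = Σ wᵢ·(p₁ᵢ/p₀ᵢ) = 32.0990 + 4.6901 + 36.2878 + 21.1684 = 94.2452

94.2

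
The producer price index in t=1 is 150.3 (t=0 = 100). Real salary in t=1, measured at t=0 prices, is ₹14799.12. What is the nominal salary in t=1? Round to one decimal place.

Nominal = Real × (Index/100) = 14799.12 × (150.3/100)
        = 14799.12 × 1.503 = 22243.0774

22243.1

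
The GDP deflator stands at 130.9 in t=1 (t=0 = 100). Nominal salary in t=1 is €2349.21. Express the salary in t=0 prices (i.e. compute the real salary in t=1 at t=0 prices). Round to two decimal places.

1794.66

Real = Nominal ÷ (Index/100) = 2349.21 ÷ (130.9/100)
     = 2349.21 ÷ 1.309 = 1794.6600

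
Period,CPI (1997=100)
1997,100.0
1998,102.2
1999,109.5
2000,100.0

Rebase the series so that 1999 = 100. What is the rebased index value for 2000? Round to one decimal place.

Rebased(2000) = 100.0 / 109.5 × 100 = 91.3242

91.3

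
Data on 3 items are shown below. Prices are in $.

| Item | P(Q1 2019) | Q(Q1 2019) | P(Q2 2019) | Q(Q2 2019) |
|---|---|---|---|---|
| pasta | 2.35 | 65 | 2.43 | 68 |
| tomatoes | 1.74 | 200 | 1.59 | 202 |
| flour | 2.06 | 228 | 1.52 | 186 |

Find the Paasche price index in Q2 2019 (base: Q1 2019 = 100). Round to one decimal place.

Paasche price index uses current-period quantities as weights.
ΣP(Q2 2019)·Q(Q2 2019) = 2.43×68 + 1.59×202 + 1.52×186 = 165.24 + 321.18 + 282.72 = 769.14
ΣP(Q1 2019)·Q(Q2 2019) = 2.35×68 + 1.74×202 + 2.06×186 = 159.8 + 351.48 + 383.16 = 894.44
Index = 769.14 / 894.44 × 100 = 85.9912

86.0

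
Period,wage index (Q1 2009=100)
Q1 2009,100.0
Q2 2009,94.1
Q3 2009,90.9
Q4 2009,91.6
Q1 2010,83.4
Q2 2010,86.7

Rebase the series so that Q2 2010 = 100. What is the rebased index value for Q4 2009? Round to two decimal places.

Rebased(Q4 2009) = 91.6 / 86.7 × 100 = 105.6517

105.65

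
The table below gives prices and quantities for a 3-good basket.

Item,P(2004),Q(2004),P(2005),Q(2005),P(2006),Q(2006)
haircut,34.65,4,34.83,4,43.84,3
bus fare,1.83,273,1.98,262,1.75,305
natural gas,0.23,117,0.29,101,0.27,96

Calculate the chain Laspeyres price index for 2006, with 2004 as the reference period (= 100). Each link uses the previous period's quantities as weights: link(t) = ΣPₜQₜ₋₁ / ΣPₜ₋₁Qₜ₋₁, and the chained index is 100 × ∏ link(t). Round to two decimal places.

Link 2004→2005:
ΣP(2005)Q(2004) = 34.83×4 + 1.98×273 + 0.29×117 = 139.32 + 540.54 + 33.93 = 713.79
ΣP(2004)Q(2004) = 34.65×4 + 1.83×273 + 0.23×117 = 138.6 + 499.59 + 26.91 = 665.1
link = 713.79/665.1 = 1.073207
Link 2005→2006:
ΣP(2006)Q(2005) = 43.84×4 + 1.75×262 + 0.27×101 = 175.36 + 458.5 + 27.27 = 661.13
ΣP(2005)Q(2005) = 34.83×4 + 1.98×262 + 0.29×101 = 139.32 + 518.76 + 29.29 = 687.37
link = 661.13/687.37 = 0.961826
Chained index = 100 × 1.073207 × 0.961826 = 103.2238

103.22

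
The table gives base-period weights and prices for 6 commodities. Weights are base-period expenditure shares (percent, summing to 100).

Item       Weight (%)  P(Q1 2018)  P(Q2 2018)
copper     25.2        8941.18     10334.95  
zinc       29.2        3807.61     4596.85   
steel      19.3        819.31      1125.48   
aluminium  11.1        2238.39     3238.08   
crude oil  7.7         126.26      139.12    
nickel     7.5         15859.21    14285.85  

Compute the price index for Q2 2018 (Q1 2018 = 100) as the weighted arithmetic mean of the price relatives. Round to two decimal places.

copper: 25.2 × (10334.95/8941.18) = 25.2 × 1.155882 = 29.1282
zinc: 29.2 × (4596.85/3807.61) = 29.2 × 1.207280 = 35.2526
steel: 19.3 × (1125.48/819.31) = 19.3 × 1.373692 = 26.5123
aluminium: 11.1 × (3238.08/2238.39) = 11.1 × 1.446611 = 16.0574
crude oil: 7.7 × (139.12/126.26) = 7.7 × 1.101853 = 8.4843
nickel: 7.5 × (14285.85/15859.21) = 7.5 × 0.900792 = 6.7559
Index = Σ wᵢ·(p₁ᵢ/p₀ᵢ) = 29.1282 + 35.2526 + 26.5123 + 16.0574 + 8.4843 + 6.7559 = 122.1907

122.19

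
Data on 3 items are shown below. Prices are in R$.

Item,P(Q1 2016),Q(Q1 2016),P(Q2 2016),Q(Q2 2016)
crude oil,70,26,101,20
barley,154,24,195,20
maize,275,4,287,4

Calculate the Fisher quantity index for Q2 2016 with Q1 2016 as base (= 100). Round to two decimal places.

Laspeyres component (base-period weights):
ΣP(Q1 2016)Q(Q2 2016) = 70×20 + 154×20 + 275×4 = 1400 + 3080 + 1100 = 5580
ΣP(Q1 2016)Q(Q1 2016) = 70×26 + 154×24 + 275×4 = 1820 + 3696 + 1100 = 6616
L = 5580 / 6616 × 100 = 84.3410
Paasche component (current-period weights):
ΣP(Q2 2016)Q(Q2 2016) = 101×20 + 195×20 + 287×4 = 2020 + 3900 + 1148 = 7068
ΣP(Q2 2016)Q(Q1 2016) = 101×26 + 195×24 + 287×4 = 2626 + 4680 + 1148 = 8454
P = 7068 / 8454 × 100 = 83.6054
Fisher = √(L × P) = √(84.3410 × 83.6054) = 83.9724

83.97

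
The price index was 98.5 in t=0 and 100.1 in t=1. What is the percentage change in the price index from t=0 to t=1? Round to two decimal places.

Change = (100.1 − 98.5) / 98.5 × 100
       = 1.6 / 98.5 × 100 = 1.6244%

1.62%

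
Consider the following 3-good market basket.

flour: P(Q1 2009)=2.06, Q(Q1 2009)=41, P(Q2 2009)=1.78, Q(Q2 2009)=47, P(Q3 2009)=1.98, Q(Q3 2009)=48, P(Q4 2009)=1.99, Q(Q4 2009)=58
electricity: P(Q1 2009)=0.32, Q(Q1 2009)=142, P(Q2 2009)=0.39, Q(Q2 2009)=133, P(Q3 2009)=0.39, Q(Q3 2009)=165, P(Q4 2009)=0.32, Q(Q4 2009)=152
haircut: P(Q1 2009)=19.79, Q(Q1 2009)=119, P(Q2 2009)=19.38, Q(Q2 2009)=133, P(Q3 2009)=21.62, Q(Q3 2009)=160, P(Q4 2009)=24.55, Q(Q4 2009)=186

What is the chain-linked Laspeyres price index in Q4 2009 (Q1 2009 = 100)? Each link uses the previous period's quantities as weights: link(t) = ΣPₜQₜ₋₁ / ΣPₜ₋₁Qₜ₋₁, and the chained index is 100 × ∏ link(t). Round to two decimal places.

122.87

Link Q1 2009→Q2 2009:
ΣP(Q2 2009)Q(Q1 2009) = 1.78×41 + 0.39×142 + 19.38×119 = 72.98 + 55.38 + 2306.22 = 2434.58
ΣP(Q1 2009)Q(Q1 2009) = 2.06×41 + 0.32×142 + 19.79×119 = 84.46 + 45.44 + 2355.01 = 2484.91
link = 2434.58/2484.91 = 0.979746
Link Q2 2009→Q3 2009:
ΣP(Q3 2009)Q(Q2 2009) = 1.98×47 + 0.39×133 + 21.62×133 = 93.06 + 51.87 + 2875.46 = 3020.39
ΣP(Q2 2009)Q(Q2 2009) = 1.78×47 + 0.39×133 + 19.38×133 = 83.66 + 51.87 + 2577.54 = 2713.07
link = 3020.39/2713.07 = 1.113274
Link Q3 2009→Q4 2009:
ΣP(Q4 2009)Q(Q3 2009) = 1.99×48 + 0.32×165 + 24.55×160 = 95.52 + 52.8 + 3928 = 4076.32
ΣP(Q3 2009)Q(Q3 2009) = 1.98×48 + 0.39×165 + 21.62×160 = 95.04 + 64.35 + 3459.2 = 3618.59
link = 4076.32/3618.59 = 1.126494
Chained index = 100 × 0.979746 × 1.113274 × 1.126494 = 122.8696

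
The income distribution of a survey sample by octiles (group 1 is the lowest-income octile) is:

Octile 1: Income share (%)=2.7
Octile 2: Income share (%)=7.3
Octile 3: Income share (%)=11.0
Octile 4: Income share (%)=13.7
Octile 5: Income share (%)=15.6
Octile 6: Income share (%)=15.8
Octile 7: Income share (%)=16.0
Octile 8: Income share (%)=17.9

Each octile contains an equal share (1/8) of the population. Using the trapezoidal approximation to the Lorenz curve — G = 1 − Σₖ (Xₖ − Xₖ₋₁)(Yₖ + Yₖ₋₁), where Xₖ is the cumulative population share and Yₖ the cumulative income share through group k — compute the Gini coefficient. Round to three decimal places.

0.208

Cumulative income shares Yₖ: 0.0270, 0.1000, 0.2100, 0.3470, 0.5030, 0.6610, 0.8210, 1.0000
Σ (Xₖ−Xₖ₋₁)(Yₖ+Yₖ₋₁) = (1/8)(0.0270+0.0000) + (1/8)(0.1000+0.0270) + (1/8)(0.2100+0.1000) + (1/8)(0.3470+0.2100) + (1/8)(0.5030+0.3470) + (1/8)(0.6610+0.5030) + (1/8)(0.8210+0.6610) + (1/8)(1.0000+0.8210)
  = 0.0034 + 0.0159 + 0.0388 + 0.0696 + 0.1062 + 0.1455 + 0.1853 + 0.2276 = 0.7923
G = 1 − 0.7923 = 0.2077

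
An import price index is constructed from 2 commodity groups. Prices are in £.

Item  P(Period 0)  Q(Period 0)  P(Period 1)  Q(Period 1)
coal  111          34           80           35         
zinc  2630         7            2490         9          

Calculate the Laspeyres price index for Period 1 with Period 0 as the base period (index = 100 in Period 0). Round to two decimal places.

Laspeyres price index uses base-period quantities as weights.
ΣP(Period 1)·Q(Period 0) = 80×34 + 2490×7 = 2720 + 17430 = 20150
ΣP(Period 0)·Q(Period 0) = 111×34 + 2630×7 = 3774 + 18410 = 22184
Index = 20150 / 22184 × 100 = 90.8312

90.83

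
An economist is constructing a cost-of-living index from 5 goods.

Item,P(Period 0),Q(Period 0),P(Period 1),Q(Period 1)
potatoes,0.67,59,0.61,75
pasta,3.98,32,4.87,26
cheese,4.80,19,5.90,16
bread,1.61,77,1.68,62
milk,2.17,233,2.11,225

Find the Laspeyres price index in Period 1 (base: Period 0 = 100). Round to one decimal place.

Laspeyres price index uses base-period quantities as weights.
ΣP(Period 1)·Q(Period 0) = 0.61×59 + 4.87×32 + 5.90×19 + 1.68×77 + 2.11×233 = 35.99 + 155.84 + 112.1 + 129.36 + 491.63 = 924.92
ΣP(Period 0)·Q(Period 0) = 0.67×59 + 3.98×32 + 4.80×19 + 1.61×77 + 2.17×233 = 39.53 + 127.36 + 91.2 + 123.97 + 505.61 = 887.67
Index = 924.92 / 887.67 × 100 = 104.1964

104.2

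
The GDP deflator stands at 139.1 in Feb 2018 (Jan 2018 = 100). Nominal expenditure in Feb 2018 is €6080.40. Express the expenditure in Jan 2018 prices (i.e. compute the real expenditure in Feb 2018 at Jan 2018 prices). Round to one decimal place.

4371.2

Real = Nominal ÷ (Index/100) = 6080.40 ÷ (139.1/100)
     = 6080.40 ÷ 1.391 = 4371.2437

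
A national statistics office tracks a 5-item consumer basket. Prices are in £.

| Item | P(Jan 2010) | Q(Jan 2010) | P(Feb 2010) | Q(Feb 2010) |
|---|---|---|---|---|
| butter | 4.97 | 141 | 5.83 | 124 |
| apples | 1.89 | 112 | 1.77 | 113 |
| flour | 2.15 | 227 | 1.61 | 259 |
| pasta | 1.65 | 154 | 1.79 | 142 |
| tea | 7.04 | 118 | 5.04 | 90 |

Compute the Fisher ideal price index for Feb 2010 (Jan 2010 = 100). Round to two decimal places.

Laspeyres component (base-period weights):
ΣP(Feb 2010)Q(Jan 2010) = 5.83×141 + 1.77×112 + 1.61×227 + 1.79×154 + 5.04×118 = 822.03 + 198.24 + 365.47 + 275.66 + 594.72 = 2256.12
ΣP(Jan 2010)Q(Jan 2010) = 4.97×141 + 1.89×112 + 2.15×227 + 1.65×154 + 7.04×118 = 700.77 + 211.68 + 488.05 + 254.1 + 830.72 = 2485.32
L = 2256.12 / 2485.32 × 100 = 90.7778
Paasche component (current-period weights):
ΣP(Feb 2010)Q(Feb 2010) = 5.83×124 + 1.77×113 + 1.61×259 + 1.79×142 + 5.04×90 = 722.92 + 200.01 + 416.99 + 254.18 + 453.6 = 2047.7
ΣP(Jan 2010)Q(Feb 2010) = 4.97×124 + 1.89×113 + 2.15×259 + 1.65×142 + 7.04×90 = 616.28 + 213.57 + 556.85 + 234.3 + 633.6 = 2254.6
P = 2047.7 / 2254.6 × 100 = 90.8232
Fisher = √(L × P) = √(90.7778 × 90.8232) = 90.8005

90.80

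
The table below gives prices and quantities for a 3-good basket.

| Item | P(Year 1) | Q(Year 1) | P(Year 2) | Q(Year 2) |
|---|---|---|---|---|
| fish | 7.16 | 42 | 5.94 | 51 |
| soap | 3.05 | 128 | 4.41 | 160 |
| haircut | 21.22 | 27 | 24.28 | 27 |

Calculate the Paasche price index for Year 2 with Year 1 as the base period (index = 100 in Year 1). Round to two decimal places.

Paasche price index uses current-period quantities as weights.
ΣP(Year 2)·Q(Year 2) = 5.94×51 + 4.41×160 + 24.28×27 = 302.94 + 705.6 + 655.56 = 1664.1
ΣP(Year 1)·Q(Year 2) = 7.16×51 + 3.05×160 + 21.22×27 = 365.16 + 488 + 572.94 = 1426.1
Index = 1664.1 / 1426.1 × 100 = 116.6889

116.69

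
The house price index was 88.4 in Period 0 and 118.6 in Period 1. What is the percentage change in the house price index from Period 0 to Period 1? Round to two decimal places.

34.16%

Change = (118.6 − 88.4) / 88.4 × 100
       = 30.2 / 88.4 × 100 = 34.1629%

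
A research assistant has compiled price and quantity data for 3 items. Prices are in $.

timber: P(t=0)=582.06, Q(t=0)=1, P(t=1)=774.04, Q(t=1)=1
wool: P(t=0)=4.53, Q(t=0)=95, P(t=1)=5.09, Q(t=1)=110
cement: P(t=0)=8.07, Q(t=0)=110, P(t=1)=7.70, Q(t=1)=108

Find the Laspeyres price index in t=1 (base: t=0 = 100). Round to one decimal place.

Laspeyres price index uses base-period quantities as weights.
ΣP(t=1)·Q(t=0) = 774.04×1 + 5.09×95 + 7.70×110 = 774.04 + 483.55 + 847 = 2104.59
ΣP(t=0)·Q(t=0) = 582.06×1 + 4.53×95 + 8.07×110 = 582.06 + 430.35 + 887.7 = 1900.11
Index = 2104.59 / 1900.11 × 100 = 110.7615

110.8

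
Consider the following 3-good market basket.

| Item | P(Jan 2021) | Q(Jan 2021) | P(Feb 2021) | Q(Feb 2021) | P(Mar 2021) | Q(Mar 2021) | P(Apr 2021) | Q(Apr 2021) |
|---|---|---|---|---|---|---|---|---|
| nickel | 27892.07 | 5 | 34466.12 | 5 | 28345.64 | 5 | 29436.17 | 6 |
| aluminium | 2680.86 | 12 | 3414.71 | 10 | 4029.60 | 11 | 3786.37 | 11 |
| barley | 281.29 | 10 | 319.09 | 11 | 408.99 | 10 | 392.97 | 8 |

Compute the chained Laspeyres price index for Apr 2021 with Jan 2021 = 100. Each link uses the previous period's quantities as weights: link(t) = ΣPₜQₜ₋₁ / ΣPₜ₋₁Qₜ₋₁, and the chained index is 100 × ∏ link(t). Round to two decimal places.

Link Jan 2021→Feb 2021:
ΣP(Feb 2021)Q(Jan 2021) = 34466.12×5 + 3414.71×12 + 319.09×10 = 172330.6 + 40976.52 + 3190.9 = 216498.02
ΣP(Jan 2021)Q(Jan 2021) = 27892.07×5 + 2680.86×12 + 281.29×10 = 139460.35 + 32170.32 + 2812.9 = 174443.57
link = 216498.02/174443.57 = 1.241078
Link Feb 2021→Mar 2021:
ΣP(Mar 2021)Q(Feb 2021) = 28345.64×5 + 4029.60×10 + 408.99×11 = 141728.2 + 40296 + 4498.89 = 186523.09
ΣP(Feb 2021)Q(Feb 2021) = 34466.12×5 + 3414.71×10 + 319.09×11 = 172330.6 + 34147.1 + 3509.99 = 209987.69
link = 186523.09/209987.69 = 0.888257
Link Mar 2021→Apr 2021:
ΣP(Apr 2021)Q(Mar 2021) = 29436.17×5 + 3786.37×11 + 392.97×10 = 147180.85 + 41650.07 + 3929.7 = 192760.62
ΣP(Mar 2021)Q(Mar 2021) = 28345.64×5 + 4029.60×11 + 408.99×10 = 141728.2 + 44325.6 + 4089.9 = 190143.7
link = 192760.62/190143.7 = 1.013763
Chained index = 100 × 1.241078 × 0.888257 × 1.013763 = 111.7568

111.76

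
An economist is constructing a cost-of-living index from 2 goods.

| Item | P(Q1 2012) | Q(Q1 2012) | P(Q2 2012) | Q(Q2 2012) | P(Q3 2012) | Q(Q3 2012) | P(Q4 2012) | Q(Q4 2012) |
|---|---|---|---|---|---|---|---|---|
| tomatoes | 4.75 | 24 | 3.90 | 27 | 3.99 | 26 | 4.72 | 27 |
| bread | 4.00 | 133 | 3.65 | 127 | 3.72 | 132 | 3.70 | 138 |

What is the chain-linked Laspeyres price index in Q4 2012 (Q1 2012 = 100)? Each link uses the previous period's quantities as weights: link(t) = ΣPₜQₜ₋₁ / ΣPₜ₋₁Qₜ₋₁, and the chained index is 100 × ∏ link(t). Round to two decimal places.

Link Q1 2012→Q2 2012:
ΣP(Q2 2012)Q(Q1 2012) = 3.90×24 + 3.65×133 = 93.6 + 485.45 = 579.05
ΣP(Q1 2012)Q(Q1 2012) = 4.75×24 + 4.00×133 = 114 + 532 = 646
link = 579.05/646 = 0.896362
Link Q2 2012→Q3 2012:
ΣP(Q3 2012)Q(Q2 2012) = 3.99×27 + 3.72×127 = 107.73 + 472.44 = 580.17
ΣP(Q2 2012)Q(Q2 2012) = 3.90×27 + 3.65×127 = 105.3 + 463.55 = 568.85
link = 580.17/568.85 = 1.019900
Link Q3 2012→Q4 2012:
ΣP(Q4 2012)Q(Q3 2012) = 4.72×26 + 3.70×132 = 122.72 + 488.4 = 611.12
ΣP(Q3 2012)Q(Q3 2012) = 3.99×26 + 3.72×132 = 103.74 + 491.04 = 594.78
link = 611.12/594.78 = 1.027472
Chained index = 100 × 0.896362 × 1.019900 × 1.027472 = 93.9315

93.93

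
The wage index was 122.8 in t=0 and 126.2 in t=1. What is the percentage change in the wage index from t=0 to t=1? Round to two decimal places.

Change = (126.2 − 122.8) / 122.8 × 100
       = 3.4 / 122.8 × 100 = 2.7687%

2.77%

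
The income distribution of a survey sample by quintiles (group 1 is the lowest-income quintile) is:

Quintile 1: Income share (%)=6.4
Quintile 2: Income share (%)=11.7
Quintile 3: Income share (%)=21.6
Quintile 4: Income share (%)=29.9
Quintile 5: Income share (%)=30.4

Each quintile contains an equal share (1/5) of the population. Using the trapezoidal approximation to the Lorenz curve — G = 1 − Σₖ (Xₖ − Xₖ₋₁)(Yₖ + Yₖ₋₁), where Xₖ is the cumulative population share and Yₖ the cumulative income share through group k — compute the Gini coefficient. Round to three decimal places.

0.265

Cumulative income shares Yₖ: 0.0640, 0.1810, 0.3970, 0.6960, 1.0000
Σ (Xₖ−Xₖ₋₁)(Yₖ+Yₖ₋₁) = (1/5)(0.0640+0.0000) + (1/5)(0.1810+0.0640) + (1/5)(0.3970+0.1810) + (1/5)(0.6960+0.3970) + (1/5)(1.0000+0.6960)
  = 0.0128 + 0.0490 + 0.1156 + 0.2186 + 0.3392 = 0.7352
G = 1 − 0.7352 = 0.2648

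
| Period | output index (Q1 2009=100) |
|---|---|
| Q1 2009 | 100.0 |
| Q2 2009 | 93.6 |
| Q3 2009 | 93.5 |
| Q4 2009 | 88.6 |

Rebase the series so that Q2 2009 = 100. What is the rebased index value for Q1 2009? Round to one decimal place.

106.8

Rebased(Q1 2009) = 100.0 / 93.6 × 100 = 106.8376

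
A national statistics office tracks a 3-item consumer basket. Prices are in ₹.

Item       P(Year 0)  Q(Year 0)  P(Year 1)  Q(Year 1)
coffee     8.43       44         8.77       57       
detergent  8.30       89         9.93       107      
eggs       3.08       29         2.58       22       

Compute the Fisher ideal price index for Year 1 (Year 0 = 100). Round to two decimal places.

Laspeyres component (base-period weights):
ΣP(Year 1)Q(Year 0) = 8.77×44 + 9.93×89 + 2.58×29 = 385.88 + 883.77 + 74.82 = 1344.47
ΣP(Year 0)Q(Year 0) = 8.43×44 + 8.30×89 + 3.08×29 = 370.92 + 738.7 + 89.32 = 1198.94
L = 1344.47 / 1198.94 × 100 = 112.1382
Paasche component (current-period weights):
ΣP(Year 1)Q(Year 1) = 8.77×57 + 9.93×107 + 2.58×22 = 499.89 + 1062.51 + 56.76 = 1619.16
ΣP(Year 0)Q(Year 1) = 8.43×57 + 8.30×107 + 3.08×22 = 480.51 + 888.1 + 67.76 = 1436.37
P = 1619.16 / 1436.37 × 100 = 112.7258
Fisher = √(L × P) = √(112.1382 × 112.7258) = 112.4316

112.43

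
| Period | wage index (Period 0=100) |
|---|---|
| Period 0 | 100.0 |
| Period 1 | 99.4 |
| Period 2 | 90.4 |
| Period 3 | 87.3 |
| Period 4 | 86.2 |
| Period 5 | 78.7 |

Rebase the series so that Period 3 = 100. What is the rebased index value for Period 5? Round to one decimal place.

Rebased(Period 5) = 78.7 / 87.3 × 100 = 90.1489

90.1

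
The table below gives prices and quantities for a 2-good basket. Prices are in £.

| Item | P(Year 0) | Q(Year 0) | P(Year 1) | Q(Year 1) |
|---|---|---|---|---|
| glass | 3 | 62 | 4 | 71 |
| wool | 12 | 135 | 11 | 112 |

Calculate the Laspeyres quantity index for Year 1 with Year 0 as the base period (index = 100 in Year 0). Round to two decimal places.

Laspeyres quantity index uses base-period prices as weights.
ΣP(Year 0)·Q(Year 1) = 3×71 + 12×112 = 213 + 1344 = 1557
ΣP(Year 0)·Q(Year 0) = 3×62 + 12×135 = 186 + 1620 = 1806
Index = 1557 / 1806 × 100 = 86.2126

86.21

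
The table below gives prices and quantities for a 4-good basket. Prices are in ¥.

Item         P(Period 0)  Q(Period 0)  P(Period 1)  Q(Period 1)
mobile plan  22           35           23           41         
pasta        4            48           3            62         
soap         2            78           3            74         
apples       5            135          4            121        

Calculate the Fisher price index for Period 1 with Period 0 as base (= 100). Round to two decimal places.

96.26

Laspeyres component (base-period weights):
ΣP(Period 1)Q(Period 0) = 23×35 + 3×48 + 3×78 + 4×135 = 805 + 144 + 234 + 540 = 1723
ΣP(Period 0)Q(Period 0) = 22×35 + 4×48 + 2×78 + 5×135 = 770 + 192 + 156 + 675 = 1793
L = 1723 / 1793 × 100 = 96.0959
Paasche component (current-period weights):
ΣP(Period 1)Q(Period 1) = 23×41 + 3×62 + 3×74 + 4×121 = 943 + 186 + 222 + 484 = 1835
ΣP(Period 0)Q(Period 1) = 22×41 + 4×62 + 2×74 + 5×121 = 902 + 248 + 148 + 605 = 1903
P = 1835 / 1903 × 100 = 96.4267
Fisher = √(L × P) = √(96.0959 × 96.4267) = 96.2612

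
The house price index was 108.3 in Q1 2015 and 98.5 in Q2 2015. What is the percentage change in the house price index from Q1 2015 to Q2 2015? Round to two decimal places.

Change = (98.5 − 108.3) / 108.3 × 100
       = -9.8 / 108.3 × 100 = -9.0489%

-9.05%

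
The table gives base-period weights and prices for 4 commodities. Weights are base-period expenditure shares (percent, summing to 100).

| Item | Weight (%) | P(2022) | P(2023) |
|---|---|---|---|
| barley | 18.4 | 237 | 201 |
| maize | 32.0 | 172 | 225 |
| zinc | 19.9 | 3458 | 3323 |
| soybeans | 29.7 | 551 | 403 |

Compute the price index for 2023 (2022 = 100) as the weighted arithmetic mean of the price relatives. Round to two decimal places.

98.31

barley: 18.4 × (201/237) = 18.4 × 0.848101 = 15.6051
maize: 32.0 × (225/172) = 32.0 × 1.308140 = 41.8605
zinc: 19.9 × (3323/3458) = 19.9 × 0.960960 = 19.1231
soybeans: 29.7 × (403/551) = 29.7 × 0.731397 = 21.7225
Index = Σ wᵢ·(p₁ᵢ/p₀ᵢ) = 15.6051 + 41.8605 + 19.1231 + 21.7225 = 98.3111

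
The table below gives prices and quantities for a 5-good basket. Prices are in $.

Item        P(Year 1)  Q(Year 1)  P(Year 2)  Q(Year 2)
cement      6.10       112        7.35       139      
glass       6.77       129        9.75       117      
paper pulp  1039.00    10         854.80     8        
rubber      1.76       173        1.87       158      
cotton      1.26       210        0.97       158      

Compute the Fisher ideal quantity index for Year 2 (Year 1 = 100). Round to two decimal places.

Laspeyres component (base-period weights):
ΣP(Year 1)Q(Year 2) = 6.10×139 + 6.77×117 + 1039.00×8 + 1.76×158 + 1.26×158 = 847.9 + 792.09 + 8312 + 278.08 + 199.08 = 10429.15
ΣP(Year 1)Q(Year 1) = 6.10×112 + 6.77×129 + 1039.00×10 + 1.76×173 + 1.26×210 = 683.2 + 873.33 + 10390 + 304.48 + 264.6 = 12515.61
L = 10429.15 / 12515.61 × 100 = 83.3291
Paasche component (current-period weights):
ΣP(Year 2)Q(Year 2) = 7.35×139 + 9.75×117 + 854.80×8 + 1.87×158 + 0.97×158 = 1021.65 + 1140.75 + 6838.4 + 295.46 + 153.26 = 9449.52
ΣP(Year 2)Q(Year 1) = 7.35×112 + 9.75×129 + 854.80×10 + 1.87×173 + 0.97×210 = 823.2 + 1257.75 + 8548 + 323.51 + 203.7 = 11156.16
P = 9449.52 / 11156.16 × 100 = 84.7023
Fisher = √(L × P) = √(83.3291 × 84.7023) = 84.0129

84.01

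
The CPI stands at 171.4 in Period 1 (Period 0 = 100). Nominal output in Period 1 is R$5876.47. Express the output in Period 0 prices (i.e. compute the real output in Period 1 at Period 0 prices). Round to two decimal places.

Real = Nominal ÷ (Index/100) = 5876.47 ÷ (171.4/100)
     = 5876.47 ÷ 1.714 = 3428.5123

3428.51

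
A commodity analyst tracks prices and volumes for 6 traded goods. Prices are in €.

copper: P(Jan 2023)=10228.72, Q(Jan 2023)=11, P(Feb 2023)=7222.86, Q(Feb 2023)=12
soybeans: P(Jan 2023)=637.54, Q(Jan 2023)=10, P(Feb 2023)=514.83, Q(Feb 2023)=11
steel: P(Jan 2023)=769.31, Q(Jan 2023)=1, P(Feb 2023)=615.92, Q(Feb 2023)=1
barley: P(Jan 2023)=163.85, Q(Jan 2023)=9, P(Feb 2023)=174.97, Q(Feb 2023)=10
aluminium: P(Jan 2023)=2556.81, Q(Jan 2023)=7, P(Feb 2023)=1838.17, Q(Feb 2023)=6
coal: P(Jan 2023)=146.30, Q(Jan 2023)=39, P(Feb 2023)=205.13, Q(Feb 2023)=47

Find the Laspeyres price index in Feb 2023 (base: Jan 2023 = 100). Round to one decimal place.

74.4

Laspeyres price index uses base-period quantities as weights.
ΣP(Feb 2023)·Q(Jan 2023) = 7222.86×11 + 514.83×10 + 615.92×1 + 174.97×9 + 1838.17×7 + 205.13×39 = 79451.46 + 5148.3 + 615.92 + 1574.73 + 12867.19 + 8000.07 = 107657.67
ΣP(Jan 2023)·Q(Jan 2023) = 10228.72×11 + 637.54×10 + 769.31×1 + 163.85×9 + 2556.81×7 + 146.30×39 = 112515.92 + 6375.4 + 769.31 + 1474.65 + 17897.67 + 5705.7 = 144738.65
Index = 107657.67 / 144738.65 × 100 = 74.3807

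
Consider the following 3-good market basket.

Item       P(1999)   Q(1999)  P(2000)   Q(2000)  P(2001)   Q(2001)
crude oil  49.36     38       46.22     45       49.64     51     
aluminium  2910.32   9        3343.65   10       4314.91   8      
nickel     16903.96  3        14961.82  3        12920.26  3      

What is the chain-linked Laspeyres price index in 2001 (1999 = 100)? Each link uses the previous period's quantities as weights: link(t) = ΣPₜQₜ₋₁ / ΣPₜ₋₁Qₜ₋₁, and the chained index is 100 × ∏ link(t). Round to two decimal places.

101.94

Link 1999→2000:
ΣP(2000)Q(1999) = 46.22×38 + 3343.65×9 + 14961.82×3 = 1756.36 + 30092.85 + 44885.46 = 76734.67
ΣP(1999)Q(1999) = 49.36×38 + 2910.32×9 + 16903.96×3 = 1875.68 + 26192.88 + 50711.88 = 78780.44
link = 76734.67/78780.44 = 0.974032
Link 2000→2001:
ΣP(2001)Q(2000) = 49.64×45 + 4314.91×10 + 12920.26×3 = 2233.8 + 43149.1 + 38760.78 = 84143.68
ΣP(2000)Q(2000) = 46.22×45 + 3343.65×10 + 14961.82×3 = 2079.9 + 33436.5 + 44885.46 = 80401.86
link = 84143.68/80401.86 = 1.046539
Chained index = 100 × 0.974032 × 1.046539 = 101.9362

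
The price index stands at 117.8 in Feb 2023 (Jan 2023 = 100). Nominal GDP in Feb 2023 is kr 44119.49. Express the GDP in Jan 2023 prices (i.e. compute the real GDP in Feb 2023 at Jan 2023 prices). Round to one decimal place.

Real = Nominal ÷ (Index/100) = 44119.49 ÷ (117.8/100)
     = 44119.49 ÷ 1.178 = 37452.8778

37452.9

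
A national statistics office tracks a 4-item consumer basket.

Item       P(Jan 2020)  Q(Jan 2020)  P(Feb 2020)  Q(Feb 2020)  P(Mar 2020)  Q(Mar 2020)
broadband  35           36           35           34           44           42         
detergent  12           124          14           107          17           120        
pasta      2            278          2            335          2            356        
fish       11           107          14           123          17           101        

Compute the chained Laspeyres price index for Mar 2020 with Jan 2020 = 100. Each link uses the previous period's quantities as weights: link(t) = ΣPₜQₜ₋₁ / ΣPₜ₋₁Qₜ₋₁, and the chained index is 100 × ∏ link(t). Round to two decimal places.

Link Jan 2020→Feb 2020:
ΣP(Feb 2020)Q(Jan 2020) = 35×36 + 14×124 + 2×278 + 14×107 = 1260 + 1736 + 556 + 1498 = 5050
ΣP(Jan 2020)Q(Jan 2020) = 35×36 + 12×124 + 2×278 + 11×107 = 1260 + 1488 + 556 + 1177 = 4481
link = 5050/4481 = 1.126981
Link Feb 2020→Mar 2020:
ΣP(Mar 2020)Q(Feb 2020) = 44×34 + 17×107 + 2×335 + 17×123 = 1496 + 1819 + 670 + 2091 = 6076
ΣP(Feb 2020)Q(Feb 2020) = 35×34 + 14×107 + 2×335 + 14×123 = 1190 + 1498 + 670 + 1722 = 5080
link = 6076/5080 = 1.196063
Chained index = 100 × 1.126981 × 1.196063 = 134.7940

134.79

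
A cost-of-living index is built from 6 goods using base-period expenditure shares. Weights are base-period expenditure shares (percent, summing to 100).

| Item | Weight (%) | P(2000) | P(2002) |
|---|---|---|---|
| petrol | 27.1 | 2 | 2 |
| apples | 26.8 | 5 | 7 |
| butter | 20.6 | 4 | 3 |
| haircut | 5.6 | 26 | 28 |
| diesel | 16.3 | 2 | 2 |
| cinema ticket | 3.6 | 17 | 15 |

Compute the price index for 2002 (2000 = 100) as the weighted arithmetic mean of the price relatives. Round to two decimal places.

105.58

petrol: 27.1 × (2/2) = 27.1 × 1.000000 = 27.1000
apples: 26.8 × (7/5) = 26.8 × 1.400000 = 37.5200
butter: 20.6 × (3/4) = 20.6 × 0.750000 = 15.4500
haircut: 5.6 × (28/26) = 5.6 × 1.076923 = 6.0308
diesel: 16.3 × (2/2) = 16.3 × 1.000000 = 16.3000
cinema ticket: 3.6 × (15/17) = 3.6 × 0.882353 = 3.1765
Index = Σ wᵢ·(p₁ᵢ/p₀ᵢ) = 27.1000 + 37.5200 + 15.4500 + 6.0308 + 16.3000 + 3.1765 = 105.5772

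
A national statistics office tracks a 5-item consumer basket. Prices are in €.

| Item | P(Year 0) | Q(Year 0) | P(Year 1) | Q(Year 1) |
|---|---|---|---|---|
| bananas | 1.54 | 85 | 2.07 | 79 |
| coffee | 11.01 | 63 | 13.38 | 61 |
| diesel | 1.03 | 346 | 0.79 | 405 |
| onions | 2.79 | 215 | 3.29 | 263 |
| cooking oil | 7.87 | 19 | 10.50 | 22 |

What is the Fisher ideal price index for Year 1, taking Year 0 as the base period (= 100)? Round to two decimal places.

113.54

Laspeyres component (base-period weights):
ΣP(Year 1)Q(Year 0) = 2.07×85 + 13.38×63 + 0.79×346 + 3.29×215 + 10.50×19 = 175.95 + 842.94 + 273.34 + 707.35 + 199.5 = 2199.08
ΣP(Year 0)Q(Year 0) = 1.54×85 + 11.01×63 + 1.03×346 + 2.79×215 + 7.87×19 = 130.9 + 693.63 + 356.38 + 599.85 + 149.53 = 1930.29
L = 2199.08 / 1930.29 × 100 = 113.9249
Paasche component (current-period weights):
ΣP(Year 1)Q(Year 1) = 2.07×79 + 13.38×61 + 0.79×405 + 3.29×263 + 10.50×22 = 163.53 + 816.18 + 319.95 + 865.27 + 231 = 2395.93
ΣP(Year 0)Q(Year 1) = 1.54×79 + 11.01×61 + 1.03×405 + 2.79×263 + 7.87×22 = 121.66 + 671.61 + 417.15 + 733.77 + 173.14 = 2117.33
P = 2395.93 / 2117.33 × 100 = 113.1581
Fisher = √(L × P) = √(113.9249 × 113.1581) = 113.5408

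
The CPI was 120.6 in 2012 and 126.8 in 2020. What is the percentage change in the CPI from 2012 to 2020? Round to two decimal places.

Change = (126.8 − 120.6) / 120.6 × 100
       = 6.2 / 120.6 × 100 = 5.1410%

5.14%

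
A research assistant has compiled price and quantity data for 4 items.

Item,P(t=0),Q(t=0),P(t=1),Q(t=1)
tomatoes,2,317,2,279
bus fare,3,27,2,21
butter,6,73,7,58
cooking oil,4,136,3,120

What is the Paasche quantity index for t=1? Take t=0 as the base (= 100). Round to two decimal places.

85.00

Paasche quantity index uses current-period prices as weights.
ΣP(t=1)·Q(t=1) = 2×279 + 2×21 + 7×58 + 3×120 = 558 + 42 + 406 + 360 = 1366
ΣP(t=1)·Q(t=0) = 2×317 + 2×27 + 7×73 + 3×136 = 634 + 54 + 511 + 408 = 1607
Index = 1366 / 1607 × 100 = 85.0031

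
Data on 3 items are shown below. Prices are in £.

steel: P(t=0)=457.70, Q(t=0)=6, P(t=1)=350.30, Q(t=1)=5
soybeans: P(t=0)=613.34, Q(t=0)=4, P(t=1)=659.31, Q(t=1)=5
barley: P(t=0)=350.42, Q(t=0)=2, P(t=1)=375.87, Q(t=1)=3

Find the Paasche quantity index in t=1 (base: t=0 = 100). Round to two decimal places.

112.47

Paasche quantity index uses current-period prices as weights.
ΣP(t=1)·Q(t=1) = 350.30×5 + 659.31×5 + 375.87×3 = 1751.5 + 3296.55 + 1127.61 = 6175.66
ΣP(t=1)·Q(t=0) = 350.30×6 + 659.31×4 + 375.87×2 = 2101.8 + 2637.24 + 751.74 = 5490.78
Index = 6175.66 / 5490.78 × 100 = 112.4733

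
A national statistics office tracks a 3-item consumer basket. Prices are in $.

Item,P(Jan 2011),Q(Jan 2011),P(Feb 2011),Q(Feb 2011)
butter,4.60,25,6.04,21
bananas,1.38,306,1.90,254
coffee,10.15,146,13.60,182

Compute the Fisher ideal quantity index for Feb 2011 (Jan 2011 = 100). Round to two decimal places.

Laspeyres component (base-period weights):
ΣP(Jan 2011)Q(Feb 2011) = 4.60×21 + 1.38×254 + 10.15×182 = 96.6 + 350.52 + 1847.3 = 2294.42
ΣP(Jan 2011)Q(Jan 2011) = 4.60×25 + 1.38×306 + 10.15×146 = 115 + 422.28 + 1481.9 = 2019.18
L = 2294.42 / 2019.18 × 100 = 113.6313
Paasche component (current-period weights):
ΣP(Feb 2011)Q(Feb 2011) = 6.04×21 + 1.90×254 + 13.60×182 = 126.84 + 482.6 + 2475.2 = 3084.64
ΣP(Feb 2011)Q(Jan 2011) = 6.04×25 + 1.90×306 + 13.60×146 = 151 + 581.4 + 1985.6 = 2718
P = 3084.64 / 2718 × 100 = 113.4893
Fisher = √(L × P) = √(113.6313 × 113.4893) = 113.5603

113.56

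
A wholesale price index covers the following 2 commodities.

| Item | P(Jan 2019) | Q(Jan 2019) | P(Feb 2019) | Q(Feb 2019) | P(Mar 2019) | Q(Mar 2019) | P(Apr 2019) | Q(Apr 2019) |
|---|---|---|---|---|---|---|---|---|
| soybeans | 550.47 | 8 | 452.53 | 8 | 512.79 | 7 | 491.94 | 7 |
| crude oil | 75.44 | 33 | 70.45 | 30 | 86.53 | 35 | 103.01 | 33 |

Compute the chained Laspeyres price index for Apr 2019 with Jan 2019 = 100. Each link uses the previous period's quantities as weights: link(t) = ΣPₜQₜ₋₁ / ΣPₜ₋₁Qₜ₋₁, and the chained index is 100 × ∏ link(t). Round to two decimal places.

Link Jan 2019→Feb 2019:
ΣP(Feb 2019)Q(Jan 2019) = 452.53×8 + 70.45×33 = 3620.24 + 2324.85 = 5945.09
ΣP(Jan 2019)Q(Jan 2019) = 550.47×8 + 75.44×33 = 4403.76 + 2489.52 = 6893.28
link = 5945.09/6893.28 = 0.862447
Link Feb 2019→Mar 2019:
ΣP(Mar 2019)Q(Feb 2019) = 512.79×8 + 86.53×30 = 4102.32 + 2595.9 = 6698.22
ΣP(Feb 2019)Q(Feb 2019) = 452.53×8 + 70.45×30 = 3620.24 + 2113.5 = 5733.74
link = 6698.22/5733.74 = 1.168211
Link Mar 2019→Apr 2019:
ΣP(Apr 2019)Q(Mar 2019) = 491.94×7 + 103.01×35 = 3443.58 + 3605.35 = 7048.93
ΣP(Mar 2019)Q(Mar 2019) = 512.79×7 + 86.53×35 = 3589.53 + 3028.55 = 6618.08
link = 7048.93/6618.08 = 1.065102
Chained index = 100 × 0.862447 × 1.168211 × 1.065102 = 107.3112

107.31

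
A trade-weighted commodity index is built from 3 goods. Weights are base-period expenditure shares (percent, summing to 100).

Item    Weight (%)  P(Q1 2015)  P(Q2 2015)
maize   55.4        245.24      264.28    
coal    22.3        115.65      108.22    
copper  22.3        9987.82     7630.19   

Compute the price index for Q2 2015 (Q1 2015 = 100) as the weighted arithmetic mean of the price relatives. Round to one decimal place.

maize: 55.4 × (264.28/245.24) = 55.4 × 1.077638 = 59.7012
coal: 22.3 × (108.22/115.65) = 22.3 × 0.935754 = 20.8673
copper: 22.3 × (7630.19/9987.82) = 22.3 × 0.763949 = 17.0361
Index = Σ wᵢ·(p₁ᵢ/p₀ᵢ) = 59.7012 + 20.8673 + 17.0361 = 97.6046

97.6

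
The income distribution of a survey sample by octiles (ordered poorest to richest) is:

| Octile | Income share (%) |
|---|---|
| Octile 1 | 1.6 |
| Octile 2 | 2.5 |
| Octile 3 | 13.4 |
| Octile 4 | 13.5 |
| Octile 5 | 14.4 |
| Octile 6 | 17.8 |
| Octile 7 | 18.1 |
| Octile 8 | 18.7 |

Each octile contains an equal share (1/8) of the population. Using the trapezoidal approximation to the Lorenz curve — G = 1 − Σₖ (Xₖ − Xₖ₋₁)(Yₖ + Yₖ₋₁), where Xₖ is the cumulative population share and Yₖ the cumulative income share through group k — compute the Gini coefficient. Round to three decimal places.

0.265

Cumulative income shares Yₖ: 0.0160, 0.0410, 0.1750, 0.3100, 0.4540, 0.6320, 0.8130, 1.0000
Σ (Xₖ−Xₖ₋₁)(Yₖ+Yₖ₋₁) = (1/8)(0.0160+0.0000) + (1/8)(0.0410+0.0160) + (1/8)(0.1750+0.0410) + (1/8)(0.3100+0.1750) + (1/8)(0.4540+0.3100) + (1/8)(0.6320+0.4540) + (1/8)(0.8130+0.6320) + (1/8)(1.0000+0.8130)
  = 0.0020 + 0.0071 + 0.0270 + 0.0606 + 0.0955 + 0.1358 + 0.1806 + 0.2266 = 0.7353
G = 1 − 0.7353 = 0.2647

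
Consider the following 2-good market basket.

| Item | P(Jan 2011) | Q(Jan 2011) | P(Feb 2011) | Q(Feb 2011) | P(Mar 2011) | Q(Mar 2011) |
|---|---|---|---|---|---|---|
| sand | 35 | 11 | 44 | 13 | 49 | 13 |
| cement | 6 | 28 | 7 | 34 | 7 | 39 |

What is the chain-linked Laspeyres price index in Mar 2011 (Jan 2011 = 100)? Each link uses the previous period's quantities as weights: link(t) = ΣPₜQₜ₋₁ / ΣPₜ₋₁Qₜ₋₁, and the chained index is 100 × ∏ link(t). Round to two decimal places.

Link Jan 2011→Feb 2011:
ΣP(Feb 2011)Q(Jan 2011) = 44×11 + 7×28 = 484 + 196 = 680
ΣP(Jan 2011)Q(Jan 2011) = 35×11 + 6×28 = 385 + 168 = 553
link = 680/553 = 1.229656
Link Feb 2011→Mar 2011:
ΣP(Mar 2011)Q(Feb 2011) = 49×13 + 7×34 = 637 + 238 = 875
ΣP(Feb 2011)Q(Feb 2011) = 44×13 + 7×34 = 572 + 238 = 810
link = 875/810 = 1.080247
Chained index = 100 × 1.229656 × 1.080247 = 132.8333

132.83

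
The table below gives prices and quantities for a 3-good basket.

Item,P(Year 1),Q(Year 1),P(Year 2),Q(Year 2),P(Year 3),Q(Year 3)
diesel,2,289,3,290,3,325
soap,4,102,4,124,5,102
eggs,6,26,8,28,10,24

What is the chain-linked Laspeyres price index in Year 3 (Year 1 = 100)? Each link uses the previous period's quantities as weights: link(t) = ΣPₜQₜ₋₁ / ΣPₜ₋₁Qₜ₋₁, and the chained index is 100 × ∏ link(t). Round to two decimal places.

144.56

Link Year 1→Year 2:
ΣP(Year 2)Q(Year 1) = 3×289 + 4×102 + 8×26 = 867 + 408 + 208 = 1483
ΣP(Year 1)Q(Year 1) = 2×289 + 4×102 + 6×26 = 578 + 408 + 156 = 1142
link = 1483/1142 = 1.298599
Link Year 2→Year 3:
ΣP(Year 3)Q(Year 2) = 3×290 + 5×124 + 10×28 = 870 + 620 + 280 = 1770
ΣP(Year 2)Q(Year 2) = 3×290 + 4×124 + 8×28 = 870 + 496 + 224 = 1590
link = 1770/1590 = 1.113208
Chained index = 100 × 1.298599 × 1.113208 = 144.5610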